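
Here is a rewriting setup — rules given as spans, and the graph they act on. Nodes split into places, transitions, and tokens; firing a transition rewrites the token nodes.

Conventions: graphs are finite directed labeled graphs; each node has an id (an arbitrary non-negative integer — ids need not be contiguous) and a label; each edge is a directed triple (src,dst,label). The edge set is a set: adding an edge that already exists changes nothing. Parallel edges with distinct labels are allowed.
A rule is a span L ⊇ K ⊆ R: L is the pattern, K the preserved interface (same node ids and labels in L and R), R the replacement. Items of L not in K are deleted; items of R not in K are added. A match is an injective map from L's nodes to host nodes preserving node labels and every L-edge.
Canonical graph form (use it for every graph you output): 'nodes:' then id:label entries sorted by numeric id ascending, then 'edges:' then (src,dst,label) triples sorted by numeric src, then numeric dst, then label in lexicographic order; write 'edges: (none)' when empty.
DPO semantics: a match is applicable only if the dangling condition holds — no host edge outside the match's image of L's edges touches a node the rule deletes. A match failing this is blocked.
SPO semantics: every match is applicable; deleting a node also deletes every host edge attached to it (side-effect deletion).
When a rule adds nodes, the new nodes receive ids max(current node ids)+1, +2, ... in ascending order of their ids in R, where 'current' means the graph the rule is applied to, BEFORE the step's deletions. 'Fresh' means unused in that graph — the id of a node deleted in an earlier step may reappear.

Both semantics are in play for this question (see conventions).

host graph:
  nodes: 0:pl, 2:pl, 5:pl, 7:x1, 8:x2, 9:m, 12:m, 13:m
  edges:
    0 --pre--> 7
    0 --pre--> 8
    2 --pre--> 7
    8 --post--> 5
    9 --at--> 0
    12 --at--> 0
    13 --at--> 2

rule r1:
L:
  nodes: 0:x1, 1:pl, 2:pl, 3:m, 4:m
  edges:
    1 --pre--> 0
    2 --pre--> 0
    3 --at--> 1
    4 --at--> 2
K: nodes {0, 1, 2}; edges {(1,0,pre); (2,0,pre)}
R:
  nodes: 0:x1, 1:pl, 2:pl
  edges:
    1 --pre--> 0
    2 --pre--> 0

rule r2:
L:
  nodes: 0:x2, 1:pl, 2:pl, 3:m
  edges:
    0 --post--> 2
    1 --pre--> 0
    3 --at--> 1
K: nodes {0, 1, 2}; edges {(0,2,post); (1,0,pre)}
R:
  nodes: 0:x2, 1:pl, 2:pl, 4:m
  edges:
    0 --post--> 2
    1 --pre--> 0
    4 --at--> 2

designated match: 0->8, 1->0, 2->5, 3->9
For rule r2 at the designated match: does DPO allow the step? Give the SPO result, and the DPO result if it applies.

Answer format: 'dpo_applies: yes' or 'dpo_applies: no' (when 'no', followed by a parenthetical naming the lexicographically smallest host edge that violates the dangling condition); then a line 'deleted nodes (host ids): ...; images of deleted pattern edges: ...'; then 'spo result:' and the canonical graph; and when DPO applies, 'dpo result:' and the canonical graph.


dpo_applies: yes
deleted nodes (host ids): 9; images of deleted pattern edges: (9,0,at)
spo result:
nodes: 0:pl, 2:pl, 5:pl, 7:x1, 8:x2, 12:m, 13:m, 14:m
edges: (0,7,pre); (0,8,pre); (2,7,pre); (8,5,post); (12,0,at); (13,2,at); (14,5,at)
dpo result:
nodes: 0:pl, 2:pl, 5:pl, 7:x1, 8:x2, 12:m, 13:m, 14:m
edges: (0,7,pre); (0,8,pre); (2,7,pre); (8,5,post); (12,0,at); (13,2,at); (14,5,at)


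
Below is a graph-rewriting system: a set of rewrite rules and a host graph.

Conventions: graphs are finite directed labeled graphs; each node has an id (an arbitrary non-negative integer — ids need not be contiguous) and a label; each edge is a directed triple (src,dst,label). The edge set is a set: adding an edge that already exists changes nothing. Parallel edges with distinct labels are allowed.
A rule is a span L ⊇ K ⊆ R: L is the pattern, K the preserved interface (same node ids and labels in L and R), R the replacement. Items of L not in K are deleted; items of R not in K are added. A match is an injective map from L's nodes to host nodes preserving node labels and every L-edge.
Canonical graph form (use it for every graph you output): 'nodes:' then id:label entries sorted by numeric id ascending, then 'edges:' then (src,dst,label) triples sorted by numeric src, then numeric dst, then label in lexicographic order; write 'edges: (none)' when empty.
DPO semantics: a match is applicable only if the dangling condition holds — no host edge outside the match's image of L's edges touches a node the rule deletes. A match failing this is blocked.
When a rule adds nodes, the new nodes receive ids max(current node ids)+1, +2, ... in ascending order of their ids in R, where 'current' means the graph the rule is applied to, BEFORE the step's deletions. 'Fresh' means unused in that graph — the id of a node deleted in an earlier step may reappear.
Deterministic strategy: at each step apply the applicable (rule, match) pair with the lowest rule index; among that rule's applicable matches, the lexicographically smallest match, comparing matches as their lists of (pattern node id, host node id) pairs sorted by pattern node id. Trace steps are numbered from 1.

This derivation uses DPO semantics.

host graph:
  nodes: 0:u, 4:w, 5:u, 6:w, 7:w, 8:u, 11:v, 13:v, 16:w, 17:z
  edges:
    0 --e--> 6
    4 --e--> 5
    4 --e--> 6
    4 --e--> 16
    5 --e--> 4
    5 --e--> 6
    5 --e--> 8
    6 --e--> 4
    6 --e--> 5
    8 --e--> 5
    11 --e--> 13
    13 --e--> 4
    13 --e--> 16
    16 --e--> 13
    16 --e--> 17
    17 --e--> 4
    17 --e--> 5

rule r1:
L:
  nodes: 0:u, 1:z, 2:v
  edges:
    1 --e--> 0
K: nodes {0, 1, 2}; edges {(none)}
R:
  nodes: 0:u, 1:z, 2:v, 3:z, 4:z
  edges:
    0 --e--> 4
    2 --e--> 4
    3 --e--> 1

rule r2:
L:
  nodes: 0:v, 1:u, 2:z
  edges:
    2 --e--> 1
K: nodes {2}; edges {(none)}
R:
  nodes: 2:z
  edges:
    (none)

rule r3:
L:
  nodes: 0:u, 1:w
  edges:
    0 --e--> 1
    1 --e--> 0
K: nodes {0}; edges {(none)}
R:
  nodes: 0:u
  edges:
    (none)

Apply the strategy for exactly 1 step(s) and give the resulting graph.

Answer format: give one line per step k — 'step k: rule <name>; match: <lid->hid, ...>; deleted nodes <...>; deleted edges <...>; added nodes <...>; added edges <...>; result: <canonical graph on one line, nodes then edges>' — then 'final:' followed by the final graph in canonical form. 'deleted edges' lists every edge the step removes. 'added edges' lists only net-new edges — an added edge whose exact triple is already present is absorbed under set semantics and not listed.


step 1: rule r1; match: 0->5, 1->17, 2->11; deleted nodes (none); deleted edges (17,5,e); added nodes 18, 19; added edges (5,19,e); (11,19,e); (18,17,e); result: nodes: 0:u, 4:w, 5:u, 6:w, 7:w, 8:u, 11:v, 13:v, 16:w, 17:z, 18:z, 19:z edges: (0,6,e); (4,5,e); (4,6,e); (4,16,e); (5,4,e); (5,6,e); (5,8,e); (5,19,e); (6,4,e); (6,5,e); (8,5,e); (11,13,e); (11,19,e); (13,4,e); (13,16,e); (16,13,e); (16,17,e); (17,4,e); (18,17,e)
final:
nodes: 0:u, 4:w, 5:u, 6:w, 7:w, 8:u, 11:v, 13:v, 16:w, 17:z, 18:z, 19:z
edges: (0,6,e); (4,5,e); (4,6,e); (4,16,e); (5,4,e); (5,6,e); (5,8,e); (5,19,e); (6,4,e); (6,5,e); (8,5,e); (11,13,e); (11,19,e); (13,4,e); (13,16,e); (16,13,e); (16,17,e); (17,4,e); (18,17,e)


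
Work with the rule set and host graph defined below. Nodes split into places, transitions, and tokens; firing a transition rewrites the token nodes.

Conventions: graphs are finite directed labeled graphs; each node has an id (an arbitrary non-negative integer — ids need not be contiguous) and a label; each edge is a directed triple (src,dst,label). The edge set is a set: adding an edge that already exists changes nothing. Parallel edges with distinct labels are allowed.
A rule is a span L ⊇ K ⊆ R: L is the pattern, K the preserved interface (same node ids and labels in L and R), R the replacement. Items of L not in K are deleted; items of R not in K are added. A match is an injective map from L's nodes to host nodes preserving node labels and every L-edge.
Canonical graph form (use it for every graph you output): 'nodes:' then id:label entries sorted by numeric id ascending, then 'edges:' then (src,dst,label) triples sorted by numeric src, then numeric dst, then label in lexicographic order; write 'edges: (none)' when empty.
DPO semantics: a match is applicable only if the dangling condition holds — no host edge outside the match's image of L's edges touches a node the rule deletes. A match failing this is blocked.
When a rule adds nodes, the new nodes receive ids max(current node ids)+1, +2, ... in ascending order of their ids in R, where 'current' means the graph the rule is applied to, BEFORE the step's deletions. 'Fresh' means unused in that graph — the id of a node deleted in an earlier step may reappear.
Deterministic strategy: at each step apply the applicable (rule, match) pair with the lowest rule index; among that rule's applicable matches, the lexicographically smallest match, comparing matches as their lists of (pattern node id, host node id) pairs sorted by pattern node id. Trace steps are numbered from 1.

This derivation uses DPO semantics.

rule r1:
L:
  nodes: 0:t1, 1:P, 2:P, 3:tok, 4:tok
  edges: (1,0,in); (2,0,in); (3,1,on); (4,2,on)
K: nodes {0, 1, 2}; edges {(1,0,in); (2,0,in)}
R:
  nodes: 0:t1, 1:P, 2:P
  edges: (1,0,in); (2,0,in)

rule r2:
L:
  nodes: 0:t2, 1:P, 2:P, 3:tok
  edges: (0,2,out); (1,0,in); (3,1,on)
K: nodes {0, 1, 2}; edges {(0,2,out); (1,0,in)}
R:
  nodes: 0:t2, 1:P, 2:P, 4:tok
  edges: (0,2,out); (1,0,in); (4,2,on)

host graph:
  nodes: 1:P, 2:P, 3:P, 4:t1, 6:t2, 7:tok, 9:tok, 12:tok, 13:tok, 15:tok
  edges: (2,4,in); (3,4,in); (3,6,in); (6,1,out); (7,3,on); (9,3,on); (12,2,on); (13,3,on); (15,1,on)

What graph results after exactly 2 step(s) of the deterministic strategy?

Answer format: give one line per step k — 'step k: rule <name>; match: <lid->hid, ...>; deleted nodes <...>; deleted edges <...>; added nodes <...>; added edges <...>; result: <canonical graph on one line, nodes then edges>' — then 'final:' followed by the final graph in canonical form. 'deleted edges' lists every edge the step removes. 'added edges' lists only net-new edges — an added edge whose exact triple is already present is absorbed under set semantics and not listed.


step 1: rule r1; match: 0->4, 1->2, 2->3, 3->12, 4->7; deleted nodes 7, 12; deleted edges (7,3,on); (12,2,on); added nodes (none); added edges (none); result: nodes: 1:P, 2:P, 3:P, 4:t1, 6:t2, 9:tok, 13:tok, 15:tok edges: (2,4,in); (3,4,in); (3,6,in); (6,1,out); (9,3,on); (13,3,on); (15,1,on)
step 2: rule r2; match: 0->6, 1->3, 2->1, 3->9; deleted nodes 9; deleted edges (9,3,on); added nodes 16; added edges (16,1,on); result: nodes: 1:P, 2:P, 3:P, 4:t1, 6:t2, 13:tok, 15:tok, 16:tok edges: (2,4,in); (3,4,in); (3,6,in); (6,1,out); (13,3,on); (15,1,on); (16,1,on)
final:
nodes: 1:P, 2:P, 3:P, 4:t1, 6:t2, 13:tok, 15:tok, 16:tok
edges: (2,4,in); (3,4,in); (3,6,in); (6,1,out); (13,3,on); (15,1,on); (16,1,on)


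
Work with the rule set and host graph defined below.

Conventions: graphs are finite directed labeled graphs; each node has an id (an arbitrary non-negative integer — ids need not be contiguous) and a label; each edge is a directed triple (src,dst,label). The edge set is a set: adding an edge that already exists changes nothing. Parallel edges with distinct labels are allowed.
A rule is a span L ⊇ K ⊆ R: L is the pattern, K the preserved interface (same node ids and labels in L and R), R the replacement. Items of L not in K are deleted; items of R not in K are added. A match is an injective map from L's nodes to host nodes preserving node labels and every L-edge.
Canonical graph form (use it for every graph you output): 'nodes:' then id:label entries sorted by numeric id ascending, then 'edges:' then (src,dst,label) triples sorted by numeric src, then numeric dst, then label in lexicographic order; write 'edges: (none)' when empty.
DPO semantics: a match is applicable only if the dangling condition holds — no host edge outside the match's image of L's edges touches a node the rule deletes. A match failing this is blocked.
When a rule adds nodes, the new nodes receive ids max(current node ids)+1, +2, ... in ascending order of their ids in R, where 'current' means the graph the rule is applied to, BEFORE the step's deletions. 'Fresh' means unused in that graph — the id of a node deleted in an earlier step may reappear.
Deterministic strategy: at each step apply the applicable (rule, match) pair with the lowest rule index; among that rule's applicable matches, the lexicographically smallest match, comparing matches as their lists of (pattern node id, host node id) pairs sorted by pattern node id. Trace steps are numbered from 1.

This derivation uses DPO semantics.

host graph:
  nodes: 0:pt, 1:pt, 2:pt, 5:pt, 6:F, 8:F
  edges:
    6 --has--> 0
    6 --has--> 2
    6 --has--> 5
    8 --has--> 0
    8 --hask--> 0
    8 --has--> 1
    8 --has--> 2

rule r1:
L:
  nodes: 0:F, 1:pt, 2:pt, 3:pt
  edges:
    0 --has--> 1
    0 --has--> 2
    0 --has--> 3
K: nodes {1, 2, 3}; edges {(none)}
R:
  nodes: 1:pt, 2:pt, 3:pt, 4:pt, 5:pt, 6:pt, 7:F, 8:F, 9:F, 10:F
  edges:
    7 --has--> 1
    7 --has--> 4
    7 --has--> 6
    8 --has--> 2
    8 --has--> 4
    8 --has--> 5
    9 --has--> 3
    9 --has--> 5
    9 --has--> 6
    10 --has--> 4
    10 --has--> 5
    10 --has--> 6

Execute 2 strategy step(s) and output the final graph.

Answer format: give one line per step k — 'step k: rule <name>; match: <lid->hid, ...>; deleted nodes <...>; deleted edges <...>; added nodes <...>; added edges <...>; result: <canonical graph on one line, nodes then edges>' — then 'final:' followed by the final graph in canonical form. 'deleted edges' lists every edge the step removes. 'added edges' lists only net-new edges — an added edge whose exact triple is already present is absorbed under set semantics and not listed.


step 1: rule r1; match: 0->6, 1->0, 2->2, 3->5; deleted nodes 6; deleted edges (6,0,has); (6,2,has); (6,5,has); added nodes 9, 10, 11, 12, 13, 14, 15; added edges (12,0,has); (12,9,has); (12,11,has); (13,2,has); (13,9,has); (13,10,has); (14,5,has); (14,10,has); (14,11,has); (15,9,has); (15,10,has); (15,11,has); result: nodes: 0:pt, 1:pt, 2:pt, 5:pt, 8:F, 9:pt, 10:pt, 11:pt, 12:F, 13:F, 14:F, 15:F edges: (8,0,has); (8,0,hask); (8,1,has); (8,2,has); (12,0,has); (12,9,has); (12,11,has); (13,2,has); (13,9,has); (13,10,has); (14,5,has); (14,10,has); (14,11,has); (15,9,has); (15,10,has); (15,11,has)
step 2: rule r1; match: 0->12, 1->0, 2->9, 3->11; deleted nodes 12; deleted edges (12,0,has); (12,9,has); (12,11,has); added nodes 16, 17, 18, 19, 20, 21, 22; added edges (19,0,has); (19,16,has); (19,18,has); (20,9,has); (20,16,has); (20,17,has); (21,11,has); (21,17,has); (21,18,has); (22,16,has); (22,17,has); (22,18,has); result: nodes: 0:pt, 1:pt, 2:pt, 5:pt, 8:F, 9:pt, 10:pt, 11:pt, 13:F, 14:F, 15:F, 16:pt, 17:pt, 18:pt, 19:F, 20:F, 21:F, 22:F edges: (8,0,has); (8,0,hask); (8,1,has); (8,2,has); (13,2,has); (13,9,has); (13,10,has); (14,5,has); (14,10,has); (14,11,has); (15,9,has); (15,10,has); (15,11,has); (19,0,has); (19,16,has); (19,18,has); (20,9,has); (20,16,has); (20,17,has); (21,11,has); (21,17,has); (21,18,has); (22,16,has); (22,17,has); (22,18,has)
final:
nodes: 0:pt, 1:pt, 2:pt, 5:pt, 8:F, 9:pt, 10:pt, 11:pt, 13:F, 14:F, 15:F, 16:pt, 17:pt, 18:pt, 19:F, 20:F, 21:F, 22:F
edges: (8,0,has); (8,0,hask); (8,1,has); (8,2,has); (13,2,has); (13,9,has); (13,10,has); (14,5,has); (14,10,has); (14,11,has); (15,9,has); (15,10,has); (15,11,has); (19,0,has); (19,16,has); (19,18,has); (20,9,has); (20,16,has); (20,17,has); (21,11,has); (21,17,has); (21,18,has); (22,16,has); (22,17,has); (22,18,has)


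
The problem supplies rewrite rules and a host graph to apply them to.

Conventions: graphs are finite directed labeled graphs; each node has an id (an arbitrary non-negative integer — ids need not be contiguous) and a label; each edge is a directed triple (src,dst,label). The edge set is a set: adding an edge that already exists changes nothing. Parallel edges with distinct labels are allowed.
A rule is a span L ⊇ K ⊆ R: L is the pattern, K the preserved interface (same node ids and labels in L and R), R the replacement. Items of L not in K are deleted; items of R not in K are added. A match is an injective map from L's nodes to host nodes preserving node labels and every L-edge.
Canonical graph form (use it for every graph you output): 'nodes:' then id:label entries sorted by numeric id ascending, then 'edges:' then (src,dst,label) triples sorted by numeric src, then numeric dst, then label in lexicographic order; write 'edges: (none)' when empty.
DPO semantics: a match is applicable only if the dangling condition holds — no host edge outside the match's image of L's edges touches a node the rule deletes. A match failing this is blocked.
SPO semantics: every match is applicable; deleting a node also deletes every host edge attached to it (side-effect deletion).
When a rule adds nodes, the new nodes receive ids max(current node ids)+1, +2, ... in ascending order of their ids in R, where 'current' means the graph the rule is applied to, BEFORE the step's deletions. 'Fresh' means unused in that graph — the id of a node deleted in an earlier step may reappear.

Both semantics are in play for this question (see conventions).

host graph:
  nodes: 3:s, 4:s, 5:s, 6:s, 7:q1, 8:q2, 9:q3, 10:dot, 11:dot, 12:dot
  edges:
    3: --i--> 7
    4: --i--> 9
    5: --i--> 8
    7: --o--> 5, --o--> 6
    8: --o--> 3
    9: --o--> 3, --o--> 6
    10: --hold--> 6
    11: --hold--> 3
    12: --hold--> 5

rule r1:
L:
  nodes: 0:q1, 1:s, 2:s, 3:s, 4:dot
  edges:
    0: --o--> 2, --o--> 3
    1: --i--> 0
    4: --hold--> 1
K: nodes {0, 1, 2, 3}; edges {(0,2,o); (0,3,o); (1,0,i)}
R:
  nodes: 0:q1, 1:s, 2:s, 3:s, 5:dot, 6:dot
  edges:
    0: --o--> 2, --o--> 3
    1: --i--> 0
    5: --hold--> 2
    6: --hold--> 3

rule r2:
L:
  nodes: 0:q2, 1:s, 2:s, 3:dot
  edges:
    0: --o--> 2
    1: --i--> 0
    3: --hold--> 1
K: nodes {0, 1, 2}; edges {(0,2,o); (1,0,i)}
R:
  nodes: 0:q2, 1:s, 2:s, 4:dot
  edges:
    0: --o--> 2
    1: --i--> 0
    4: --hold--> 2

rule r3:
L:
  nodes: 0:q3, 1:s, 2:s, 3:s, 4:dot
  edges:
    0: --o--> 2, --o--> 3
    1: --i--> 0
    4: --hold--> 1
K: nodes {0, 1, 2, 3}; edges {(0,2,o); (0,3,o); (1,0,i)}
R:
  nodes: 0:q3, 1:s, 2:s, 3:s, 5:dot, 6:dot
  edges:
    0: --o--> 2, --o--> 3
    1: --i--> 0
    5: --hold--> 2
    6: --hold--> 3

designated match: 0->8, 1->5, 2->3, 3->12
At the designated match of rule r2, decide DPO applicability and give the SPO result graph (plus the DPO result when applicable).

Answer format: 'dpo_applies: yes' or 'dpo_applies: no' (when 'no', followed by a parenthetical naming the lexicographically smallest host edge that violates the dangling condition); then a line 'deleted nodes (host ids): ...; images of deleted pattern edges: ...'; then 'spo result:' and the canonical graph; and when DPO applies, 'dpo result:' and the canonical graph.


dpo_applies: yes
deleted nodes (host ids): 12; images of deleted pattern edges: (12,5,hold)
spo result:
nodes: 3:s, 4:s, 5:s, 6:s, 7:q1, 8:q2, 9:q3, 10:dot, 11:dot, 13:dot
edges: (3,7,i); (4,9,i); (5,8,i); (7,5,o); (7,6,o); (8,3,o); (9,3,o); (9,6,o); (10,6,hold); (11,3,hold); (13,3,hold)
dpo result:
nodes: 3:s, 4:s, 5:s, 6:s, 7:q1, 8:q2, 9:q3, 10:dot, 11:dot, 13:dot
edges: (3,7,i); (4,9,i); (5,8,i); (7,5,o); (7,6,o); (8,3,o); (9,3,o); (9,6,o); (10,6,hold); (11,3,hold); (13,3,hold)


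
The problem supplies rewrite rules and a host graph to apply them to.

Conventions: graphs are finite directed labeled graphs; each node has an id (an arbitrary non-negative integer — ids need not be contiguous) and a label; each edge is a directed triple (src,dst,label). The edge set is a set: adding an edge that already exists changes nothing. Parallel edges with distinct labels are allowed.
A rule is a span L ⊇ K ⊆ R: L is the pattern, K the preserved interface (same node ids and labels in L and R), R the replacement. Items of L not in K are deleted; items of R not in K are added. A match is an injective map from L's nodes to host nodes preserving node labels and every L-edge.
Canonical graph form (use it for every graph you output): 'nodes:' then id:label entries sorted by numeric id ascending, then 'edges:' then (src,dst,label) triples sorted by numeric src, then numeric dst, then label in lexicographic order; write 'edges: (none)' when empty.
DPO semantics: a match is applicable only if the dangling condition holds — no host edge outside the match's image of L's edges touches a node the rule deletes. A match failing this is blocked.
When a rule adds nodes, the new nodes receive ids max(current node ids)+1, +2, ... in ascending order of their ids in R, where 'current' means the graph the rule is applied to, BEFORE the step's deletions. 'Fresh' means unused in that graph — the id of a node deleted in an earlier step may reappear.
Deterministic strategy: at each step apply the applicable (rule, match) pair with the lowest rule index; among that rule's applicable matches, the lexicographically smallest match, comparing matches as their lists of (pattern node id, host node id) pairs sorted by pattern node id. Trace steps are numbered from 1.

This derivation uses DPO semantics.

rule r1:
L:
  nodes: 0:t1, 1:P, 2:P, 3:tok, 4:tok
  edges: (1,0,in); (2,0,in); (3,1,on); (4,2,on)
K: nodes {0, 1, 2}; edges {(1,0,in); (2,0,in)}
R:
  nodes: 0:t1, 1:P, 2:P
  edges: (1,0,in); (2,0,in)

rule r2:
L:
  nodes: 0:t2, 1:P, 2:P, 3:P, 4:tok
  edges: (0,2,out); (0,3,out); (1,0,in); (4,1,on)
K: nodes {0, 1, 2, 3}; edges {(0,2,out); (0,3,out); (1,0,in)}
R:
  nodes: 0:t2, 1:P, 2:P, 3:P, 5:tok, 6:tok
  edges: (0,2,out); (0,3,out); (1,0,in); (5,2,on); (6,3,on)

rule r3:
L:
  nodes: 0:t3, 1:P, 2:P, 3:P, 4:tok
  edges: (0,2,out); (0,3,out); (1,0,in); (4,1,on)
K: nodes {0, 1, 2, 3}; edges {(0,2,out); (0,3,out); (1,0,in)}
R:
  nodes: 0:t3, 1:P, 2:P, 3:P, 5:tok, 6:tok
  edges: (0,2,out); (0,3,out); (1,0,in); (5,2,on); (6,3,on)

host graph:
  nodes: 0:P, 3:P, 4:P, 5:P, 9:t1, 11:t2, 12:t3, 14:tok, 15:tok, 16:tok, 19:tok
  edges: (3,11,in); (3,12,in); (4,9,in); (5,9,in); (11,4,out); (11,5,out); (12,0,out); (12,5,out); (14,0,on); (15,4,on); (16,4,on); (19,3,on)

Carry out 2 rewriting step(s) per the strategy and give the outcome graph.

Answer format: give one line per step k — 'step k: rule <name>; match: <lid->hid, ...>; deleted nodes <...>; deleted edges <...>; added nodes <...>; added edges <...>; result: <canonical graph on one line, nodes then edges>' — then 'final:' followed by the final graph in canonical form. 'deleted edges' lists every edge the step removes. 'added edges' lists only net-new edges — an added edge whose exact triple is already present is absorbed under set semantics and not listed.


step 1: rule r2; match: 0->11, 1->3, 2->4, 3->5, 4->19; deleted nodes 19; deleted edges (19,3,on); added nodes 20, 21; added edges (20,4,on); (21,5,on); result: nodes: 0:P, 3:P, 4:P, 5:P, 9:t1, 11:t2, 12:t3, 14:tok, 15:tok, 16:tok, 20:tok, 21:tok edges: (3,11,in); (3,12,in); (4,9,in); (5,9,in); (11,4,out); (11,5,out); (12,0,out); (12,5,out); (14,0,on); (15,4,on); (16,4,on); (20,4,on); (21,5,on)
step 2: rule r1; match: 0->9, 1->4, 2->5, 3->15, 4->21; deleted nodes 15, 21; deleted edges (15,4,on); (21,5,on); added nodes (none); added edges (none); result: nodes: 0:P, 3:P, 4:P, 5:P, 9:t1, 11:t2, 12:t3, 14:tok, 16:tok, 20:tok edges: (3,11,in); (3,12,in); (4,9,in); (5,9,in); (11,4,out); (11,5,out); (12,0,out); (12,5,out); (14,0,on); (16,4,on); (20,4,on)
final:
nodes: 0:P, 3:P, 4:P, 5:P, 9:t1, 11:t2, 12:t3, 14:tok, 16:tok, 20:tok
edges: (3,11,in); (3,12,in); (4,9,in); (5,9,in); (11,4,out); (11,5,out); (12,0,out); (12,5,out); (14,0,on); (16,4,on); (20,4,on)


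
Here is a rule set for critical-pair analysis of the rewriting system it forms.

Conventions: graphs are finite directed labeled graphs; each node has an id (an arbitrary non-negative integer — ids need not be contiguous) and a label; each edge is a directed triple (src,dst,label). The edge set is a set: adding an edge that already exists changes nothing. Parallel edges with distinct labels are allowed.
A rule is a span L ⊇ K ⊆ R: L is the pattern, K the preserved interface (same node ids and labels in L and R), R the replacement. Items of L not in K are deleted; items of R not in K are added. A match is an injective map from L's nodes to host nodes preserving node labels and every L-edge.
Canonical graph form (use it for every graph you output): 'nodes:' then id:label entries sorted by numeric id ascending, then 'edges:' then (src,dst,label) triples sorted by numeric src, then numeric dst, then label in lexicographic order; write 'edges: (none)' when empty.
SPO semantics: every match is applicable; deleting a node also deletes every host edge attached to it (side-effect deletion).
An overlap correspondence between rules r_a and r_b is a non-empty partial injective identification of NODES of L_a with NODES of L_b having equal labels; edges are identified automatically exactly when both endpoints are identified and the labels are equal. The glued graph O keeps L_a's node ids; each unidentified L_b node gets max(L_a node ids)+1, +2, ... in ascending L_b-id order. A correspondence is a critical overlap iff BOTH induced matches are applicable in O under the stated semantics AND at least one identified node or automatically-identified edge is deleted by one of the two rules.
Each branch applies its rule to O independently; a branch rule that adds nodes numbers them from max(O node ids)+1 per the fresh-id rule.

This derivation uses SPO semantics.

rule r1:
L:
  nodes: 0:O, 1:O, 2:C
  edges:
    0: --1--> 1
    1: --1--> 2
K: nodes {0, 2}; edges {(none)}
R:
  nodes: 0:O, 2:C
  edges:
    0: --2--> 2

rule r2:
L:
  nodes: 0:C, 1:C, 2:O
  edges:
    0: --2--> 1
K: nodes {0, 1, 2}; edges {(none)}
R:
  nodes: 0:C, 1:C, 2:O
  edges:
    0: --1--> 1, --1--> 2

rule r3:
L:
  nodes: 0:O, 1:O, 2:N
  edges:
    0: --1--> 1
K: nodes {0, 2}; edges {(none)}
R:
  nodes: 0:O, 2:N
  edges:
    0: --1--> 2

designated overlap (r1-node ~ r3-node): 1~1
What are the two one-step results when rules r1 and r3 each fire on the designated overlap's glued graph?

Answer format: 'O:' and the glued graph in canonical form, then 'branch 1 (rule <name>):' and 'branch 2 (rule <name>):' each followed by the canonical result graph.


O:
nodes: 0:O, 1:O, 2:C, 3:O, 4:N
edges: (0,1,1); (1,2,1); (3,1,1)
branch 1 (rule r1):
nodes: 0:O, 2:C, 3:O, 4:N
edges: (0,2,2)
branch 2 (rule r3):
nodes: 0:O, 2:C, 3:O, 4:N
edges: (3,4,1)


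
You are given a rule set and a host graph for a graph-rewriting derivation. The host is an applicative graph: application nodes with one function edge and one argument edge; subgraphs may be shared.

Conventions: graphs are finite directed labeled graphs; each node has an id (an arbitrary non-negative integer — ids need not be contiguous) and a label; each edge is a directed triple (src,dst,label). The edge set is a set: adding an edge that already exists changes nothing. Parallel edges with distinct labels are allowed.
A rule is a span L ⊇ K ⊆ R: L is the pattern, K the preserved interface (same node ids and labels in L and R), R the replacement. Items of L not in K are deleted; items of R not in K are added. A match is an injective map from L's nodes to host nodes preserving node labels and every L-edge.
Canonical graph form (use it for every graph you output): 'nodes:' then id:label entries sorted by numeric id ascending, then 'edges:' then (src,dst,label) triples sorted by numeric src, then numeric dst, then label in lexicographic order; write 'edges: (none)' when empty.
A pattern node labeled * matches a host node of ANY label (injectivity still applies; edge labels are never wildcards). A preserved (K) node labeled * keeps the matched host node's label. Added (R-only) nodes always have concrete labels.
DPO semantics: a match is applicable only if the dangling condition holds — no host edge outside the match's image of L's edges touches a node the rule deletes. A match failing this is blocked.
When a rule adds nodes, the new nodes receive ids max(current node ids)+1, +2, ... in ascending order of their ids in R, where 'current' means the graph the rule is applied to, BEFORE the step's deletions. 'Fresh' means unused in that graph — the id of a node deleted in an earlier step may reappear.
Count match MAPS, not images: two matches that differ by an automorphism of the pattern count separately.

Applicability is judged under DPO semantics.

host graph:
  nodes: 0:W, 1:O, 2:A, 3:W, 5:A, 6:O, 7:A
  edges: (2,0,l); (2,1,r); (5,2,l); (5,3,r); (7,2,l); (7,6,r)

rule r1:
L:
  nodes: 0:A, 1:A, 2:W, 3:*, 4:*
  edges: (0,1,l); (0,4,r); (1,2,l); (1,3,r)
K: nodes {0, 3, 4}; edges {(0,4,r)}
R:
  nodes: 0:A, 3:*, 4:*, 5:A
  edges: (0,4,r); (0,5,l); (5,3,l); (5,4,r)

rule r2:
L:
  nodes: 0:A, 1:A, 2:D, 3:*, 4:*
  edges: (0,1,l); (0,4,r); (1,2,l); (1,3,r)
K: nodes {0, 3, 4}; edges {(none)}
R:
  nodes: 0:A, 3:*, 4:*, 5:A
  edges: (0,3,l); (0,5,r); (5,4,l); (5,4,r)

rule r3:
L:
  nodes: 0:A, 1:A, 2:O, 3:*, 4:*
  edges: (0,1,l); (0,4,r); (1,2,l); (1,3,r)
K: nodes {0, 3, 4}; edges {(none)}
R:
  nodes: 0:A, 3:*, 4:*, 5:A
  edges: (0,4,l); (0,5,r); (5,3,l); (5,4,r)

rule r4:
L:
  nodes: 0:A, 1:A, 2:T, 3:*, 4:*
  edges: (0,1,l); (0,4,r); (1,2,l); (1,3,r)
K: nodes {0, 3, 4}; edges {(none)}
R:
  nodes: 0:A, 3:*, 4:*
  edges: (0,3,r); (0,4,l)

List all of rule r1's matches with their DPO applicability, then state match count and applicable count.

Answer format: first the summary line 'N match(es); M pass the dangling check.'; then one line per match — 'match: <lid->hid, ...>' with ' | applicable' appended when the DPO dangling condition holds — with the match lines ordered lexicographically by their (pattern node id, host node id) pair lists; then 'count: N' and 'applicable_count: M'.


2 match(es); 0 pass the dangling check.
match: 0->5, 1->2, 2->0, 3->1, 4->3
match: 0->7, 1->2, 2->0, 3->1, 4->6
count: 2
applicable_count: 0


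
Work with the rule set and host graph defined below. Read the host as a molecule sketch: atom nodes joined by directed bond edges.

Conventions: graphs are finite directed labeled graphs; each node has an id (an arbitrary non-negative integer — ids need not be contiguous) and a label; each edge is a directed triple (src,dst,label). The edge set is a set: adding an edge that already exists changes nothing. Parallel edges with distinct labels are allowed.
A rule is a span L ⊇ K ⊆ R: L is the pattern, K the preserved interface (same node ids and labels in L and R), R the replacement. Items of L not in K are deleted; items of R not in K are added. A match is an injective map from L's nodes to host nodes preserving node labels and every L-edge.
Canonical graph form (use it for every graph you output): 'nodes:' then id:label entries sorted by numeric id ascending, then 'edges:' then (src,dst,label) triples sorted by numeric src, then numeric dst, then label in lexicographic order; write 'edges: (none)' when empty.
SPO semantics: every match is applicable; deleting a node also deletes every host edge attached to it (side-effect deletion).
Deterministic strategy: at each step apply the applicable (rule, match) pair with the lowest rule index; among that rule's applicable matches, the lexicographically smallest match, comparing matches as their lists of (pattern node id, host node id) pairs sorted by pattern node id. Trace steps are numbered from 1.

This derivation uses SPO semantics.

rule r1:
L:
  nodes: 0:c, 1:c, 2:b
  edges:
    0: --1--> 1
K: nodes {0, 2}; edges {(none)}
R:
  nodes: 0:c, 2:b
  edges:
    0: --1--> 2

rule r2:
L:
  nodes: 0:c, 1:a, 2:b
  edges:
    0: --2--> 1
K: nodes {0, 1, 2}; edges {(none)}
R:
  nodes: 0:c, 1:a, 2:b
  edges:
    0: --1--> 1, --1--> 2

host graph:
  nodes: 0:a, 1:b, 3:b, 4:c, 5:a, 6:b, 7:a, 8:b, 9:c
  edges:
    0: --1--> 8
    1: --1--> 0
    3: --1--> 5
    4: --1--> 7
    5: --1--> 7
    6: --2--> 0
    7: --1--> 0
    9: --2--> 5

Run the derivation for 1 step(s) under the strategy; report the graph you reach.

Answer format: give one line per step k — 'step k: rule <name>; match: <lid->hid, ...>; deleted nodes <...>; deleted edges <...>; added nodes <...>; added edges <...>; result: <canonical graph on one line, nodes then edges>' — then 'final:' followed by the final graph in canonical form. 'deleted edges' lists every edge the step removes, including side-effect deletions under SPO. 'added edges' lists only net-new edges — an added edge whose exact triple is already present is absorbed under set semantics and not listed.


step 1: rule r2; match: 0->9, 1->5, 2->1; deleted nodes (none); deleted edges (9,5,2); added nodes (none); added edges (9,1,1); (9,5,1); result: nodes: 0:a, 1:b, 3:b, 4:c, 5:a, 6:b, 7:a, 8:b, 9:c edges: (0,8,1); (1,0,1); (3,5,1); (4,7,1); (5,7,1); (6,0,2); (7,0,1); (9,1,1); (9,5,1)
final:
nodes: 0:a, 1:b, 3:b, 4:c, 5:a, 6:b, 7:a, 8:b, 9:c
edges: (0,8,1); (1,0,1); (3,5,1); (4,7,1); (5,7,1); (6,0,2); (7,0,1); (9,1,1); (9,5,1)


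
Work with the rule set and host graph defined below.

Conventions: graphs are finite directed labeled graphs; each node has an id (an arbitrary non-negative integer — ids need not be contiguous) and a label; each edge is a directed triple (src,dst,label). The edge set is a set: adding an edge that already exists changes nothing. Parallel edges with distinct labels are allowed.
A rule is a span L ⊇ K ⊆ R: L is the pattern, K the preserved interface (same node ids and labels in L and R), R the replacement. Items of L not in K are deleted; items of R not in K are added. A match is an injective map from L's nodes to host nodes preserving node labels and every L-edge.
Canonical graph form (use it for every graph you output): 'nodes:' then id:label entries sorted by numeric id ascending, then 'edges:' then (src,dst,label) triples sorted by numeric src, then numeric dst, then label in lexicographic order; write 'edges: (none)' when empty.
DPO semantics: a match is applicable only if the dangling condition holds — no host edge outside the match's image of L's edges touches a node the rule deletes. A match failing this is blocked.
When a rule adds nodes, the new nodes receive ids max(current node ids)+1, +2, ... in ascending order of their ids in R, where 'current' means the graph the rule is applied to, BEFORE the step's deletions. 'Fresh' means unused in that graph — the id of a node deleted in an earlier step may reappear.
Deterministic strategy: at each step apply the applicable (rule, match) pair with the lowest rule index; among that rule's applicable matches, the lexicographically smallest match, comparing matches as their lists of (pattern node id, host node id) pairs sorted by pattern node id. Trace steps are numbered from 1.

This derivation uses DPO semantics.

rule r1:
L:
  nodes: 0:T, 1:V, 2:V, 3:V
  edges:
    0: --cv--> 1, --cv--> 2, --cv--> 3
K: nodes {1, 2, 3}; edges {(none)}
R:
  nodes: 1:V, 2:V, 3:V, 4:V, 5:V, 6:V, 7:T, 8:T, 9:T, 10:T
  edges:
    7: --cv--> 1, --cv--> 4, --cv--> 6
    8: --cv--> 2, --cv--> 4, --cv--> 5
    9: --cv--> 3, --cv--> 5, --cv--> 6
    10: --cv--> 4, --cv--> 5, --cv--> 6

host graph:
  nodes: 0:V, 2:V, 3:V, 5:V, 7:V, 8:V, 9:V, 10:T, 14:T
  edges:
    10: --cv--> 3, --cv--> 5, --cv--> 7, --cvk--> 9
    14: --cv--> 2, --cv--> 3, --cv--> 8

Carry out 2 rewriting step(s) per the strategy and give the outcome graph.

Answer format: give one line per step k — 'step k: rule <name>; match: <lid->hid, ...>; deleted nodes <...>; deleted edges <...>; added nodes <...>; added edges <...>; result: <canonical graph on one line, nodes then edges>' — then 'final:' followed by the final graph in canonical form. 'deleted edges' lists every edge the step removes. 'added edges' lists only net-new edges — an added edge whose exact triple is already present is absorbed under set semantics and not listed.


step 1: rule r1; match: 0->14, 1->2, 2->3, 3->8; deleted nodes 14; deleted edges (14,2,cv); (14,3,cv); (14,8,cv); added nodes 15, 16, 17, 18, 19, 20, 21; added edges (18,2,cv); (18,15,cv); (18,17,cv); (19,3,cv); (19,15,cv); (19,16,cv); (20,8,cv); (20,16,cv); (20,17,cv); (21,15,cv); (21,16,cv); (21,17,cv); result: nodes: 0:V, 2:V, 3:V, 5:V, 7:V, 8:V, 9:V, 10:T, 15:V, 16:V, 17:V, 18:T, 19:T, 20:T, 21:T edges: (10,3,cv); (10,5,cv); (10,7,cv); (10,9,cvk); (18,2,cv); (18,15,cv); (18,17,cv); (19,3,cv); (19,15,cv); (19,16,cv); (20,8,cv); (20,16,cv); (20,17,cv); (21,15,cv); (21,16,cv); (21,17,cv)
step 2: rule r1; match: 0->18, 1->2, 2->15, 3->17; deleted nodes 18; deleted edges (18,2,cv); (18,15,cv); (18,17,cv); added nodes 22, 23, 24, 25, 26, 27, 28; added edges (25,2,cv); (25,22,cv); (25,24,cv); (26,15,cv); (26,22,cv); (26,23,cv); (27,17,cv); (27,23,cv); (27,24,cv); (28,22,cv); (28,23,cv); (28,24,cv); result: nodes: 0:V, 2:V, 3:V, 5:V, 7:V, 8:V, 9:V, 10:T, 15:V, 16:V, 17:V, 19:T, 20:T, 21:T, 22:V, 23:V, 24:V, 25:T, 26:T, 27:T, 28:T edges: (10,3,cv); (10,5,cv); (10,7,cv); (10,9,cvk); (19,3,cv); (19,15,cv); (19,16,cv); (20,8,cv); (20,16,cv); (20,17,cv); (21,15,cv); (21,16,cv); (21,17,cv); (25,2,cv); (25,22,cv); (25,24,cv); (26,15,cv); (26,22,cv); (26,23,cv); (27,17,cv); (27,23,cv); (27,24,cv); (28,22,cv); (28,23,cv); (28,24,cv)
final:
nodes: 0:V, 2:V, 3:V, 5:V, 7:V, 8:V, 9:V, 10:T, 15:V, 16:V, 17:V, 19:T, 20:T, 21:T, 22:V, 23:V, 24:V, 25:T, 26:T, 27:T, 28:T
edges: (10,3,cv); (10,5,cv); (10,7,cv); (10,9,cvk); (19,3,cv); (19,15,cv); (19,16,cv); (20,8,cv); (20,16,cv); (20,17,cv); (21,15,cv); (21,16,cv); (21,17,cv); (25,2,cv); (25,22,cv); (25,24,cv); (26,15,cv); (26,22,cv); (26,23,cv); (27,17,cv); (27,23,cv); (27,24,cv); (28,22,cv); (28,23,cv); (28,24,cv)


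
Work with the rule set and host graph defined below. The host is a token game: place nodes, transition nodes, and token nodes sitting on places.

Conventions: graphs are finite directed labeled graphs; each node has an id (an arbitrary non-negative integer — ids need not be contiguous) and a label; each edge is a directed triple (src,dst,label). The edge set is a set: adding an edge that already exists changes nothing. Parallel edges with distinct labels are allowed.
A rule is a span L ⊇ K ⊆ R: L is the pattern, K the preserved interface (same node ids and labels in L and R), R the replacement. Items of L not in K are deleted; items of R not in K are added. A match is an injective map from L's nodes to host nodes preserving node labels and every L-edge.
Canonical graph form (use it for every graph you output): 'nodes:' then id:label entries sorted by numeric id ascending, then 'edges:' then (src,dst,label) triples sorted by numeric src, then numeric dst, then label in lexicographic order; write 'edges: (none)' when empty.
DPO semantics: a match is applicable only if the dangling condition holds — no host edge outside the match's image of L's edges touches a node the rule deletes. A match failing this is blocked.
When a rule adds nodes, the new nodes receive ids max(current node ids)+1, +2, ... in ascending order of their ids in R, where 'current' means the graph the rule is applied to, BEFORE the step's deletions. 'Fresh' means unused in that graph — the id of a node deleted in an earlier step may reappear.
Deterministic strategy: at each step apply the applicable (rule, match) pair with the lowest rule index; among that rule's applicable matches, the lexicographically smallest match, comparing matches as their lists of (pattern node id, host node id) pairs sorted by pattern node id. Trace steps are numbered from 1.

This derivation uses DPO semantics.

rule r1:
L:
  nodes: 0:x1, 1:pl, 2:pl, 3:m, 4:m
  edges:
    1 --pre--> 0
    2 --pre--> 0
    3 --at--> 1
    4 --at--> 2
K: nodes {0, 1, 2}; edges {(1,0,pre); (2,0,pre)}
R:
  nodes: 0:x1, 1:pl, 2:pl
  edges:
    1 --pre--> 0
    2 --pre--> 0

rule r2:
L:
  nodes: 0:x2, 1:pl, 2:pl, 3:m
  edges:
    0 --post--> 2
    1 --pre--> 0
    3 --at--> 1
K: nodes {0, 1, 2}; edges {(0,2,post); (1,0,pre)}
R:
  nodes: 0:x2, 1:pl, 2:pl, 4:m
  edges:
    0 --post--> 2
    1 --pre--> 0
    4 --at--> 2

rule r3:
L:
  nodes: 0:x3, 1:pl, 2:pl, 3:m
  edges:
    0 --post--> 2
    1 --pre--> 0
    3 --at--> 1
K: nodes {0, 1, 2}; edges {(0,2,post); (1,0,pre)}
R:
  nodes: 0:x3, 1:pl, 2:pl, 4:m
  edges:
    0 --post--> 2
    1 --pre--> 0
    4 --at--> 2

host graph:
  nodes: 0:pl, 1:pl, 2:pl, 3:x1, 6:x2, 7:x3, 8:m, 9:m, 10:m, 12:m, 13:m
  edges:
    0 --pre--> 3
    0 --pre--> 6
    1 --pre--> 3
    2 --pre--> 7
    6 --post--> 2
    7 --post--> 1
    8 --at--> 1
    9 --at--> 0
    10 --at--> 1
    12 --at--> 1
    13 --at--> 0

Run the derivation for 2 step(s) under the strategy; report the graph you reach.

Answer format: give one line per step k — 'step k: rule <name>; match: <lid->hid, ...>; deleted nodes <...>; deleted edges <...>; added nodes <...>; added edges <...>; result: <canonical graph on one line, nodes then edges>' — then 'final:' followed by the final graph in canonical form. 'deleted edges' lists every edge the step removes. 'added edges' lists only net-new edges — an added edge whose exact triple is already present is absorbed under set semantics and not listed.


step 1: rule r1; match: 0->3, 1->0, 2->1, 3->9, 4->8; deleted nodes 8, 9; deleted edges (8,1,at); (9,0,at); added nodes (none); added edges (none); result: nodes: 0:pl, 1:pl, 2:pl, 3:x1, 6:x2, 7:x3, 10:m, 12:m, 13:m edges: (0,3,pre); (0,6,pre); (1,3,pre); (2,7,pre); (6,2,post); (7,1,post); (10,1,at); (12,1,at); (13,0,at)
step 2: rule r1; match: 0->3, 1->0, 2->1, 3->13, 4->10; deleted nodes 10, 13; deleted edges (10,1,at); (13,0,at); added nodes (none); added edges (none); result: nodes: 0:pl, 1:pl, 2:pl, 3:x1, 6:x2, 7:x3, 12:m edges: (0,3,pre); (0,6,pre); (1,3,pre); (2,7,pre); (6,2,post); (7,1,post); (12,1,at)
final:
nodes: 0:pl, 1:pl, 2:pl, 3:x1, 6:x2, 7:x3, 12:m
edges: (0,3,pre); (0,6,pre); (1,3,pre); (2,7,pre); (6,2,post); (7,1,post); (12,1,at)
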